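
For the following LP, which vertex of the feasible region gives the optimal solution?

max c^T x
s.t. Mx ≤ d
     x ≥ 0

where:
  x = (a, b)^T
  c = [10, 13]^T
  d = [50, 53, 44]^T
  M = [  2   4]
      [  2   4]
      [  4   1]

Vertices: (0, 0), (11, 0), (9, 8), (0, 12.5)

Evaluate the objective at each vertex of the feasible region:
  z(0, 0) = 0
  z(11, 0) = 110
  z(9, 8) = 194  ←
  z(0, 12.5) = 162.5
The maximum is at a = 9, b = 8.

(9, 8)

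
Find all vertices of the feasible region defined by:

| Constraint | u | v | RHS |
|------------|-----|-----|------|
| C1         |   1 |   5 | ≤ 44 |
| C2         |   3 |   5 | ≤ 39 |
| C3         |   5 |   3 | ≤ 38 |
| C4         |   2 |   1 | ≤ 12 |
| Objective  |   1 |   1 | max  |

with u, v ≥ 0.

(0, 0), (6, 0), (3, 6), (0, 7.8)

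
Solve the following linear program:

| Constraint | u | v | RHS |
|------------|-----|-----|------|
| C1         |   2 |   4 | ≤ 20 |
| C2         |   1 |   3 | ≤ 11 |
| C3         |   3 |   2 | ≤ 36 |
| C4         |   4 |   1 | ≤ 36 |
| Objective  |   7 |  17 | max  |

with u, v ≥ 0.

Evaluate the objective at each vertex of the feasible region:
  z(0, 0) = 0
  z(9, 0) = 63
  z(8.857, 0.5714) = 71.71
  z(8, 1) = 73  ←
  z(0, 3.667) = 62.33
The maximum is at u = 8, v = 1.

u = 8, v = 1, z = 73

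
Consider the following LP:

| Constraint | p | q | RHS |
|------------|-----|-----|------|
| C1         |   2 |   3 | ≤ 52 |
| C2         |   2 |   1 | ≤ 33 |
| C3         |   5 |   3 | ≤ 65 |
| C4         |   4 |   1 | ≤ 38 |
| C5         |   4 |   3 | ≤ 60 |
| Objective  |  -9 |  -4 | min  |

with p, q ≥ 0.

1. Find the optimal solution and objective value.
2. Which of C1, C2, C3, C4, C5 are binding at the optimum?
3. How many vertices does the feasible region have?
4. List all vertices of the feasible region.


1. p = 7, q = 10, z = -103
2. C3, C4
3. 6
4. (0, 0), (9.5, 0), (7, 10), (5, 13.33), (4, 14.67), (0, 17.33)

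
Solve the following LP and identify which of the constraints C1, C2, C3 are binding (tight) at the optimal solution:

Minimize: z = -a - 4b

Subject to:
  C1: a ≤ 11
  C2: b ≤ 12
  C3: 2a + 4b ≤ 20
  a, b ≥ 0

At a = 0, b = 5, compute slack b - a·x for each constraint:
  C1: 11 − 0 = 11  (slack)
  C2: 12 − 5 = 7  (slack)
  C3: 20 − 20 = 0  (binding)

Optimal: a = 0, b = 5
Binding: C3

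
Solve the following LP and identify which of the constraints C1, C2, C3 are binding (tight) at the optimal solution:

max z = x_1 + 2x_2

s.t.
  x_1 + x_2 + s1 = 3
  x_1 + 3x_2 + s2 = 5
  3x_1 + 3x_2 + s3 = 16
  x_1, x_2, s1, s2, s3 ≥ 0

At x_1 = 2, x_2 = 1, compute slack b - a·x for each constraint:
  C1: 3 − 3 = 0  (binding)
  C2: 5 − 5 = 0  (binding)
  C3: 16 − 9 = 7  (slack)

Optimal: x_1 = 2, x_2 = 1
Binding: C1, C2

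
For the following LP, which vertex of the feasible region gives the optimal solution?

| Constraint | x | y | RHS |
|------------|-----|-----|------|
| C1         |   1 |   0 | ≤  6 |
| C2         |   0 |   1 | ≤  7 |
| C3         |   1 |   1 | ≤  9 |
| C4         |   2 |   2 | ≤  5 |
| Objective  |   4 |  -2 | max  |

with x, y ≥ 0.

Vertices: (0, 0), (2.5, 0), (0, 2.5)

Evaluate the objective at each vertex of the feasible region:
  z(0, 0) = 0
  z(2.5, 0) = 10  ←
  z(0, 2.5) = -5
The maximum is at x = 2.5, y = 0.

(2.5, 0)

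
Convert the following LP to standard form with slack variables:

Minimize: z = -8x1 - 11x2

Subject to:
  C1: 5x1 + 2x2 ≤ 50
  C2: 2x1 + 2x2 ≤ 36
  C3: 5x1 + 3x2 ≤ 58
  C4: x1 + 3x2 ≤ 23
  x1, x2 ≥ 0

min z = -8x1 - 11x2

s.t.
  5x1 + 2x2 + s1 = 50
  2x1 + 2x2 + s2 = 36
  5x1 + 3x2 + s3 = 58
  x1 + 3x2 + s4 = 23
  x1, x2, s1, s2, s3, s4 ≥ 0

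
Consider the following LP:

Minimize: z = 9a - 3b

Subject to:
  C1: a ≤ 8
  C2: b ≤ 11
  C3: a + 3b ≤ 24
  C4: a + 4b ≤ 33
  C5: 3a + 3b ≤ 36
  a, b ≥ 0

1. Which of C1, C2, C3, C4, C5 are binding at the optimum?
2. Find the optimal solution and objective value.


1. C3
2. a = 0, b = 8, z = -24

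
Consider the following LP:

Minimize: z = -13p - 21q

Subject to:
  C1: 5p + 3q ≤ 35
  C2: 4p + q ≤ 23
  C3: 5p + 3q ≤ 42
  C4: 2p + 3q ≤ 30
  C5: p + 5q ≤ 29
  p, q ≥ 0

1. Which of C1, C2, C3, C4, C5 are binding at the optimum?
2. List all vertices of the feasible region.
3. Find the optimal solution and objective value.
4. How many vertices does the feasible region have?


1. C1, C5
2. (0, 0), (5.75, 0), (4.857, 3.571), (4, 5), (0, 5.8)
3. p = 4, q = 5, z = -157
4. 5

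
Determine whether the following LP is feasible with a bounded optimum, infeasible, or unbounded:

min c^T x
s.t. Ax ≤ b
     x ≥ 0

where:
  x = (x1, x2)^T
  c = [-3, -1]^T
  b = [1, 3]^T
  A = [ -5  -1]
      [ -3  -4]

Unbounded (objective can decrease without bound)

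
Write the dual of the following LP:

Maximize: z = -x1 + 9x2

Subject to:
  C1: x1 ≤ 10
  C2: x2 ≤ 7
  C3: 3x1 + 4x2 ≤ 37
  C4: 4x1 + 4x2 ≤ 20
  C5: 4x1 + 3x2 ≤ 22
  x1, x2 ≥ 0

Primal max cᵀx s.t. Ax ≤ b, x ≥ 0  →  Dual min bᵀy s.t. Aᵀy ≥ c, y ≥ 0.

Minimize: z = 10y1 + 7y2 + 37y3 + 20y4 + 22y5

Subject to:
  y1 + 3y3 + 4y4 + 4y5 ≥ -1
  y2 + 4y3 + 4y4 + 3y5 ≥ 9
  y1, y2, y3, y4, y5 ≥ 0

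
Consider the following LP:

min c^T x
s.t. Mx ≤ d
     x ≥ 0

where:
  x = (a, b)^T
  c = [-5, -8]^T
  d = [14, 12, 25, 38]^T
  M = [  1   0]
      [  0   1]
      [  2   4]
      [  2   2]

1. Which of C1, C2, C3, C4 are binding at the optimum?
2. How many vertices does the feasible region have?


1. C3
2. 3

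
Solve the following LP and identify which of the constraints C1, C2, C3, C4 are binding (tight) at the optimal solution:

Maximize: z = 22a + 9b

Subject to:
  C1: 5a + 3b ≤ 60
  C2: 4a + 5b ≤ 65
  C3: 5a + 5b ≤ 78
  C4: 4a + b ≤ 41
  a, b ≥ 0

At a = 9, b = 5, compute slack b - a·x for each constraint:
  C1: 60 − 60 = 0  (binding)
  C2: 65 − 61 = 4  (slack)
  C3: 78 − 70 = 8  (slack)
  C4: 41 − 41 = 0  (binding)

Optimal: a = 9, b = 5
Binding: C1, C4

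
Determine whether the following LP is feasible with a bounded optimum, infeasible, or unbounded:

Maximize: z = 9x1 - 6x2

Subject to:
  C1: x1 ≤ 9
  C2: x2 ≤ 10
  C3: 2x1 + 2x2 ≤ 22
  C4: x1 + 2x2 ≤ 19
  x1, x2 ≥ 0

Feasible with a bounded optimal solution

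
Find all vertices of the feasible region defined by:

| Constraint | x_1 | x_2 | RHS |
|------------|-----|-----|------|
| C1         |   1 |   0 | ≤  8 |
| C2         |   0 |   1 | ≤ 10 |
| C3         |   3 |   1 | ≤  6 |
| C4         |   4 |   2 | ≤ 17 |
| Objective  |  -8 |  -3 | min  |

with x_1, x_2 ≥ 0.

(0, 0), (2, 0), (0, 6)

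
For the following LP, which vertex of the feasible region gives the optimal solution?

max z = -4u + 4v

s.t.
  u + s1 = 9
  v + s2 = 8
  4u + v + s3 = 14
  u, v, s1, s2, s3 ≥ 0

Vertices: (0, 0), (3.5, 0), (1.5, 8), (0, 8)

Evaluate the objective at each vertex of the feasible region:
  z(0, 0) = 0
  z(3.5, 0) = -14
  z(1.5, 8) = 26
  z(0, 8) = 32  ←
The maximum is at u = 0, v = 8.

(0, 8)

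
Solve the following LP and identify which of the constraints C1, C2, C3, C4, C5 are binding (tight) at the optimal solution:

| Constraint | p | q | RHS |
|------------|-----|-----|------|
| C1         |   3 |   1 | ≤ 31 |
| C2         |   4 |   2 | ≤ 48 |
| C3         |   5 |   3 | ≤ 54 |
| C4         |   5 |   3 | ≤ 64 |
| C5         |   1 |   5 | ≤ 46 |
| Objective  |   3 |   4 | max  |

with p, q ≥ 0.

At p = 6, q = 8, compute slack b - a·x for each constraint:
  C1: 31 − 26 = 5  (slack)
  C2: 48 − 40 = 8  (slack)
  C3: 54 − 54 = 0  (binding)
  C4: 64 − 54 = 10  (slack)
  C5: 46 − 46 = 0  (binding)

Optimal: p = 6, q = 8
Binding: C3, C5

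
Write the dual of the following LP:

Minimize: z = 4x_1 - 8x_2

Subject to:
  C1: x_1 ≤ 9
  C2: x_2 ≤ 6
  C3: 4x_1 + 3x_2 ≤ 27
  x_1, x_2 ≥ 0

Primal min cᵀx s.t. Ax ≤ b, x ≥ 0  →  Dual max −bᵀy s.t. Aᵀy ≥ −c, y ≥ 0.

Maximize: z = -9y1 - 6y2 - 27y3

Subject to:
  y1 + 4y3 ≥ -4
  y2 + 3y3 ≥ 8
  y1, y2, y3 ≥ 0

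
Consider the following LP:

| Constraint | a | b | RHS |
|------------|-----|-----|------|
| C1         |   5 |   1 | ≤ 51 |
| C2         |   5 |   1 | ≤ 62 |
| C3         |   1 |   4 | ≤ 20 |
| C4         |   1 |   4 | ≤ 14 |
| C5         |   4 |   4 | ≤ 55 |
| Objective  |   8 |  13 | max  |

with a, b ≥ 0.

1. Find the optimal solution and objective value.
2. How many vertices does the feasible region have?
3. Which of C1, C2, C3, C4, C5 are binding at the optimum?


1. a = 10, b = 1, z = 93
2. 4
3. C1, C4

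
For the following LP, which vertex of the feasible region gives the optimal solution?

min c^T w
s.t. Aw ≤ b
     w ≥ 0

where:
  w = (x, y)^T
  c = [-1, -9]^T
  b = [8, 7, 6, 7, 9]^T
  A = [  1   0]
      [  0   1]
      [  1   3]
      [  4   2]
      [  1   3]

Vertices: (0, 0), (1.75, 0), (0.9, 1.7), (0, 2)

Evaluate the objective at each vertex of the feasible region:
  z(0, 0) = 0
  z(1.75, 0) = -1.75
  z(0.9, 1.7) = -16.2
  z(0, 2) = -18  ←
The minimum is at x = 0, y = 2.

(0, 2)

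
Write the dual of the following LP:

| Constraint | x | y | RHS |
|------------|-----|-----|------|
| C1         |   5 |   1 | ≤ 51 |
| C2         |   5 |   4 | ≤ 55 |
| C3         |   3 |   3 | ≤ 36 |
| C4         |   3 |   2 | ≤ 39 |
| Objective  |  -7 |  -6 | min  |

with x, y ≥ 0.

Primal min cᵀx s.t. Ax ≤ b, x ≥ 0  →  Dual max −bᵀy s.t. Aᵀy ≥ −c, y ≥ 0.

Maximize: z = -51y1 - 55y2 - 36y3 - 39y4

Subject to:
  5y1 + 5y2 + 3y3 + 3y4 ≥ 7
  y1 + 4y2 + 3y3 + 2y4 ≥ 6
  y1, y2, y3, y4 ≥ 0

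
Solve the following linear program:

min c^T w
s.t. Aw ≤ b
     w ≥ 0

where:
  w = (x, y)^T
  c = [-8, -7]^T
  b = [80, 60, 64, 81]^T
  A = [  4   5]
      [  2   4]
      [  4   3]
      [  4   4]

Evaluate the objective at each vertex of the feasible region:
  z(0, 0) = 0
  z(16, 0) = -128
  z(10, 8) = -136  ←
  z(3.333, 13.33) = -120
  z(0, 15) = -105
The minimum is at x = 10, y = 8.

x = 10, y = 8, z = -136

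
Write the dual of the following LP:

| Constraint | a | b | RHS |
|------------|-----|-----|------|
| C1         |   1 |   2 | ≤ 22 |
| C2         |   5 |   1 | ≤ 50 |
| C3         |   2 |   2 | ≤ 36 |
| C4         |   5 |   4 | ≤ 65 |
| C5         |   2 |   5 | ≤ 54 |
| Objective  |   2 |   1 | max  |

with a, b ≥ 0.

Primal max cᵀx s.t. Ax ≤ b, x ≥ 0  →  Dual min bᵀy s.t. Aᵀy ≥ c, y ≥ 0.

Minimize: z = 22y1 + 50y2 + 36y3 + 65y4 + 54y5

Subject to:
  y1 + 5y2 + 2y3 + 5y4 + 2y5 ≥ 2
  2y1 + y2 + 2y3 + 4y4 + 5y5 ≥ 1
  y1, y2, y3, y4, y5 ≥ 0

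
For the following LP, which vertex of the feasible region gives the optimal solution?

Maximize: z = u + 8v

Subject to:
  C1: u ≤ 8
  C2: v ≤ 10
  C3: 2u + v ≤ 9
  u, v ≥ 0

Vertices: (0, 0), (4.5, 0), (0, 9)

Evaluate the objective at each vertex of the feasible region:
  z(0, 0) = 0
  z(4.5, 0) = 4.5
  z(0, 9) = 72  ←
The maximum is at u = 0, v = 9.

(0, 9)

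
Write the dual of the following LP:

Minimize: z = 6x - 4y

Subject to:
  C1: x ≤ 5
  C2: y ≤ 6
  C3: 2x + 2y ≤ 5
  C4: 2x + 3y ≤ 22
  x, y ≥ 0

Primal min cᵀx s.t. Ax ≤ b, x ≥ 0  →  Dual max −bᵀy s.t. Aᵀy ≥ −c, y ≥ 0.

Maximize: z = -5y1 - 6y2 - 5y3 - 22y4

Subject to:
  y1 + 2y3 + 2y4 ≥ -6
  y2 + 2y3 + 3y4 ≥ 4
  y1, y2, y3, y4 ≥ 0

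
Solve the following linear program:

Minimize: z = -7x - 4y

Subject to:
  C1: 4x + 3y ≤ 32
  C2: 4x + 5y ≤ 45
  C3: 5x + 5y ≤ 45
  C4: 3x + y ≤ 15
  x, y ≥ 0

Evaluate the objective at each vertex of the feasible region:
  z(0, 0) = 0
  z(5, 0) = -35
  z(3, 6) = -45  ←
  z(0, 9) = -36
The minimum is at x = 3, y = 6.

x = 3, y = 6, z = -45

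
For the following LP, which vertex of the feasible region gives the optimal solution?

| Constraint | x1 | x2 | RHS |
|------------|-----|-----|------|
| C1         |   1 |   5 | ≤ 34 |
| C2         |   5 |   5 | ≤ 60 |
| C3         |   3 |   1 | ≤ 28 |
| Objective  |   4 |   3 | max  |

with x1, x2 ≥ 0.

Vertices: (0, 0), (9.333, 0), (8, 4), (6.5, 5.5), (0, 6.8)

Evaluate the objective at each vertex of the feasible region:
  z(0, 0) = 0
  z(9.333, 0) = 37.33
  z(8, 4) = 44  ←
  z(6.5, 5.5) = 42.5
  z(0, 6.8) = 20.4
The maximum is at x1 = 8, x2 = 4.

(8, 4)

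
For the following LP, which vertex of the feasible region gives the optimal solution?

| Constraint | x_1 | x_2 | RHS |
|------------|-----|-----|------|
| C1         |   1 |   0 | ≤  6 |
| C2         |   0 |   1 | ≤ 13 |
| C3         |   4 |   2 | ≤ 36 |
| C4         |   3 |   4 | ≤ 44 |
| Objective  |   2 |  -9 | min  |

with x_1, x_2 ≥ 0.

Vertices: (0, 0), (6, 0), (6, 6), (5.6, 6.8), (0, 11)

Evaluate the objective at each vertex of the feasible region:
  z(0, 0) = 0
  z(6, 0) = 12
  z(6, 6) = -42
  z(5.6, 6.8) = -50
  z(0, 11) = -99  ←
The minimum is at x_1 = 0, x_2 = 11.

(0, 11)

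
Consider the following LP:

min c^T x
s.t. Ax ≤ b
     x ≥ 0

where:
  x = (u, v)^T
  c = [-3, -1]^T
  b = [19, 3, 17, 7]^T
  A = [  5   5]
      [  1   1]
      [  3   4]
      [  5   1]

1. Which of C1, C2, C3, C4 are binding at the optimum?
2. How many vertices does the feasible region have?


1. C2, C4
2. 4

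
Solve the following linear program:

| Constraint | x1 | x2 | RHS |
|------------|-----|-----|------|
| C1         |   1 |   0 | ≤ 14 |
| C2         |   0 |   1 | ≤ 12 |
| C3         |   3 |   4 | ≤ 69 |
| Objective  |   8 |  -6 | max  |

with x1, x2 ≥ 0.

Evaluate the objective at each vertex of the feasible region:
  z(0, 0) = 0
  z(14, 0) = 112  ←
  z(14, 6.75) = 71.5
  z(7, 12) = -16
  z(0, 12) = -72
The maximum is at x1 = 14, x2 = 0.

x1 = 14, x2 = 0, z = 112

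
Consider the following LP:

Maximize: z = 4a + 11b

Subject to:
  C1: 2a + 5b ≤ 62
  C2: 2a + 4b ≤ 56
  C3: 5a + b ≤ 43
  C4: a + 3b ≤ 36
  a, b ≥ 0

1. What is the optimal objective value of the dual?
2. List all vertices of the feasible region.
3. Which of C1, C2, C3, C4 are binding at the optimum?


1. 134
2. (0, 0), (8.6, 0), (6.652, 9.739), (6, 10), (0, 12)
3. C1, C4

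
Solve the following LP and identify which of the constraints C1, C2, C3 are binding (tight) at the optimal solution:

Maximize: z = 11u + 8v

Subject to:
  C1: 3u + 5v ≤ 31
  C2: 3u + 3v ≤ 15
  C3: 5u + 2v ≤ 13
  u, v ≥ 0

At u = 1, v = 4, compute slack b - a·x for each constraint:
  C1: 31 − 23 = 8  (slack)
  C2: 15 − 15 = 0  (binding)
  C3: 13 − 13 = 0  (binding)

Optimal: u = 1, v = 4
Binding: C2, C3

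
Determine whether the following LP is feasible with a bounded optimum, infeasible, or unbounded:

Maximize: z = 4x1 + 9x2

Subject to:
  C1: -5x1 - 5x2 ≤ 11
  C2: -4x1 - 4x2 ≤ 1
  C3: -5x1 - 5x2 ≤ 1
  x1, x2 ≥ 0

Unbounded (objective can increase without bound)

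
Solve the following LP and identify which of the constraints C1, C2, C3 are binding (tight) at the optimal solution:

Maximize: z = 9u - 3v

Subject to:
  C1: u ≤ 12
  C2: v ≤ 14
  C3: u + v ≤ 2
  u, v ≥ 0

At u = 2, v = 0, compute slack b - a·x for each constraint:
  C1: 12 − 2 = 10  (slack)
  C2: 14 − 0 = 14  (slack)
  C3: 2 − 2 = 0  (binding)

Optimal: u = 2, v = 0
Binding: C3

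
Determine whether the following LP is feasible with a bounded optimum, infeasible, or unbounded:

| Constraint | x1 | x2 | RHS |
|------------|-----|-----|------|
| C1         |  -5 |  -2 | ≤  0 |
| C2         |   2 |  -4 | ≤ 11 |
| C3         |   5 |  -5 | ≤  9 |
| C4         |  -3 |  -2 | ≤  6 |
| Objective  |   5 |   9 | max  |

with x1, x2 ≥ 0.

Unbounded (objective can increase without bound)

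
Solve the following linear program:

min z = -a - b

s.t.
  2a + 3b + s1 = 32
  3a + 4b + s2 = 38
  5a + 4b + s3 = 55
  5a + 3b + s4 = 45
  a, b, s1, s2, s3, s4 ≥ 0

Evaluate the objective at each vertex of the feasible region:
  z(0, 0) = 0
  z(9, 0) = -9
  z(6, 5) = -11  ←
  z(0, 9.5) = -9.5
The minimum is at a = 6, b = 5.

a = 6, b = 5, z = -11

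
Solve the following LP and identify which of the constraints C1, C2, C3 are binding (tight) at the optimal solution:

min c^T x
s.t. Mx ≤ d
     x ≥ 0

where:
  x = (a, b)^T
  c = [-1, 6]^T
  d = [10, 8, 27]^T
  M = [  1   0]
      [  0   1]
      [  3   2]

At a = 9, b = 0, compute slack b - a·x for each constraint:
  C1: 10 − 9 = 1  (slack)
  C2: 8 − 0 = 8  (slack)
  C3: 27 − 27 = 0  (binding)

Optimal: a = 9, b = 0
Binding: C3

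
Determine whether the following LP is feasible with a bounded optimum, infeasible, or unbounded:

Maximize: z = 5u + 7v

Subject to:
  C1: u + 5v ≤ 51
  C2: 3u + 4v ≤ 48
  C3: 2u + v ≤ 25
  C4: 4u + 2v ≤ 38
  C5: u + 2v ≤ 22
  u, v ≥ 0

Feasible with a bounded optimal solution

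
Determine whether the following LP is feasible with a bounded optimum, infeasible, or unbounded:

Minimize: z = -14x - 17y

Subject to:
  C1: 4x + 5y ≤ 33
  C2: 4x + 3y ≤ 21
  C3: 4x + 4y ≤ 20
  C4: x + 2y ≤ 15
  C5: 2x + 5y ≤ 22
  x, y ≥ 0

Feasible with a bounded optimal solution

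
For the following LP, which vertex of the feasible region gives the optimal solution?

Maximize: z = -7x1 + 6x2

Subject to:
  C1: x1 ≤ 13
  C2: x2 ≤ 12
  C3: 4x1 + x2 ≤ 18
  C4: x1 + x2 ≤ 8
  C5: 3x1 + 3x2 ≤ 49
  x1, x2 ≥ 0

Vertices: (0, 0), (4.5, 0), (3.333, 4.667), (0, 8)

Evaluate the objective at each vertex of the feasible region:
  z(0, 0) = 0
  z(4.5, 0) = -31.5
  z(3.333, 4.667) = 4.667
  z(0, 8) = 48  ←
The maximum is at x1 = 0, x2 = 8.

(0, 8)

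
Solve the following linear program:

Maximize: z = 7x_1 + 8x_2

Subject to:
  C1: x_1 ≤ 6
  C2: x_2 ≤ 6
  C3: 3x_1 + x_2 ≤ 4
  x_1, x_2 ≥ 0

Evaluate the objective at each vertex of the feasible region:
  z(0, 0) = 0
  z(1.333, 0) = 9.333
  z(0, 4) = 32  ←
The maximum is at x_1 = 0, x_2 = 4.

x_1 = 0, x_2 = 4, z = 32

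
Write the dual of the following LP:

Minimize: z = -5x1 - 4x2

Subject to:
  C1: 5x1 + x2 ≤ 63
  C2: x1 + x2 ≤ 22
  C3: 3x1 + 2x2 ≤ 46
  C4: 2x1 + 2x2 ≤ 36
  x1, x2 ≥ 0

Primal min cᵀx s.t. Ax ≤ b, x ≥ 0  →  Dual max −bᵀy s.t. Aᵀy ≥ −c, y ≥ 0.

Maximize: z = -63y1 - 22y2 - 46y3 - 36y4

Subject to:
  5y1 + y2 + 3y3 + 2y4 ≥ 5
  y1 + y2 + 2y3 + 2y4 ≥ 4
  y1, y2, y3, y4 ≥ 0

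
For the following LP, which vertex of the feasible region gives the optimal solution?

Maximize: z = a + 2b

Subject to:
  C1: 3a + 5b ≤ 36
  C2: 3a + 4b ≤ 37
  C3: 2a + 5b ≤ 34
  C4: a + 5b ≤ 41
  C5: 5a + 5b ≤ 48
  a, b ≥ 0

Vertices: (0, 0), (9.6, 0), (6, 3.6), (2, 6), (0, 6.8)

Evaluate the objective at each vertex of the feasible region:
  z(0, 0) = 0
  z(9.6, 0) = 9.6
  z(6, 3.6) = 13.2
  z(2, 6) = 14  ←
  z(0, 6.8) = 13.6
The maximum is at a = 2, b = 6.

(2, 6)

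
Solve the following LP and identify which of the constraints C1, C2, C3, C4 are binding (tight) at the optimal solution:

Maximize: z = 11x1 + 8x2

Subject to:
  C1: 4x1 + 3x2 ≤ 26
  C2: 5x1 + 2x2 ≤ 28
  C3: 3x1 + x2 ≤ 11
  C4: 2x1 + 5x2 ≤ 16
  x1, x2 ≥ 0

At x1 = 3, x2 = 2, compute slack b - a·x for each constraint:
  C1: 26 − 18 = 8  (slack)
  C2: 28 − 19 = 9  (slack)
  C3: 11 − 11 = 0  (binding)
  C4: 16 − 16 = 0  (binding)

Optimal: x1 = 3, x2 = 2
Binding: C3, C4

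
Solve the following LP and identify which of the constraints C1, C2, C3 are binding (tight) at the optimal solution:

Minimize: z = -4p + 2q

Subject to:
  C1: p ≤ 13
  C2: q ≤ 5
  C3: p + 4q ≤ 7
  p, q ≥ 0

At p = 7, q = 0, compute slack b - a·x for each constraint:
  C1: 13 − 7 = 6  (slack)
  C2: 5 − 0 = 5  (slack)
  C3: 7 − 7 = 0  (binding)

Optimal: p = 7, q = 0
Binding: C3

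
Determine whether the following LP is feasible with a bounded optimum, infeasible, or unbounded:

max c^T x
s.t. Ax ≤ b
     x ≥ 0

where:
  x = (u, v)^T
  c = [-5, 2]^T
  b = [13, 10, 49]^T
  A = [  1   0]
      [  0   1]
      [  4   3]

Feasible with a bounded optimal solution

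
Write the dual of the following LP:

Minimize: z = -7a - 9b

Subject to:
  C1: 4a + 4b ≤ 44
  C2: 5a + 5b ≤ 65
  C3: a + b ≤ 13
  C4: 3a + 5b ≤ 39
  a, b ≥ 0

Primal min cᵀx s.t. Ax ≤ b, x ≥ 0  →  Dual max −bᵀy s.t. Aᵀy ≥ −c, y ≥ 0.

Maximize: z = -44y1 - 65y2 - 13y3 - 39y4

Subject to:
  4y1 + 5y2 + y3 + 3y4 ≥ 7
  4y1 + 5y2 + y3 + 5y4 ≥ 9
  y1, y2, y3, y4 ≥ 0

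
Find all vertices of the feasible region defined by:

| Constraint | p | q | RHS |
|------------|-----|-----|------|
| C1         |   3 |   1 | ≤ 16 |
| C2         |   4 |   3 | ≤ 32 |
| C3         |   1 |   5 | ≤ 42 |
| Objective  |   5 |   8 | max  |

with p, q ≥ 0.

(0, 0), (5.333, 0), (3.2, 6.4), (2, 8), (0, 8.4)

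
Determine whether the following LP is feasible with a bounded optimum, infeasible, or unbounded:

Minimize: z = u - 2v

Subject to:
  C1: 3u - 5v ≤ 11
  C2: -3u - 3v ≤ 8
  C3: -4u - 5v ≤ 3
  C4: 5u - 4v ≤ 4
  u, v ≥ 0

Unbounded (objective can decrease without bound)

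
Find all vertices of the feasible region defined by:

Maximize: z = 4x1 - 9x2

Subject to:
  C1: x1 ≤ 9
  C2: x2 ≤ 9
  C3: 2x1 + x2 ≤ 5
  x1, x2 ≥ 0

(0, 0), (2.5, 0), (0, 5)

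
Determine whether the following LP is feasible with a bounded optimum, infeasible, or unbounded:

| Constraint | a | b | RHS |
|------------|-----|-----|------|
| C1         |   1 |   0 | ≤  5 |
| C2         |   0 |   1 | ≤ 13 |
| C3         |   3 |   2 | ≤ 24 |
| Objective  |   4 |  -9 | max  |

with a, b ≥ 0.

Feasible with a bounded optimal solution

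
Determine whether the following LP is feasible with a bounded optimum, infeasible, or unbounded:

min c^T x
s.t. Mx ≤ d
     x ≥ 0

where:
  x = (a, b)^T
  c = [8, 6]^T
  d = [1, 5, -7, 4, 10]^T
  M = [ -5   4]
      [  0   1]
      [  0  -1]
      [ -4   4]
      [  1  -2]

Infeasible (no feasible solution exists)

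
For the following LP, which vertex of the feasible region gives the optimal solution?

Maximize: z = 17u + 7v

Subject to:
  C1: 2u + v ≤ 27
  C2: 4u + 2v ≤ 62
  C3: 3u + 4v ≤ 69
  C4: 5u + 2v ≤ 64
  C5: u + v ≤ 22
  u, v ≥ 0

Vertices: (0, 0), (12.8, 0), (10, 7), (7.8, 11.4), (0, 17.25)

Evaluate the objective at each vertex of the feasible region:
  z(0, 0) = 0
  z(12.8, 0) = 217.6
  z(10, 7) = 219  ←
  z(7.8, 11.4) = 212.4
  z(0, 17.25) = 120.8
The maximum is at u = 10, v = 7.

(10, 7)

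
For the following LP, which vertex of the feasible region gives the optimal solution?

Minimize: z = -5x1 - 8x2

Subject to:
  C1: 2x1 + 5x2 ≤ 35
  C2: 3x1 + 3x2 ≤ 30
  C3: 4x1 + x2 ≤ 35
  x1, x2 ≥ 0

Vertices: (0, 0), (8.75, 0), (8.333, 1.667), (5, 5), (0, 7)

Evaluate the objective at each vertex of the feasible region:
  z(0, 0) = 0
  z(8.75, 0) = -43.75
  z(8.333, 1.667) = -55
  z(5, 5) = -65  ←
  z(0, 7) = -56
The minimum is at x1 = 5, x2 = 5.

(5, 5)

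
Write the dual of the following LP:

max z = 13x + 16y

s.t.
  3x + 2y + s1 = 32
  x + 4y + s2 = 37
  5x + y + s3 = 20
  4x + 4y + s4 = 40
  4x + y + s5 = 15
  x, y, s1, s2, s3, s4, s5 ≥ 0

Primal max cᵀx s.t. Ax ≤ b, x ≥ 0  →  Dual min bᵀy s.t. Aᵀy ≥ c, y ≥ 0.

Minimize: z = 32y1 + 37y2 + 20y3 + 40y4 + 15y5

Subject to:
  3y1 + y2 + 5y3 + 4y4 + 4y5 ≥ 13
  2y1 + 4y2 + y3 + 4y4 + y5 ≥ 16
  y1, y2, y3, y4, y5 ≥ 0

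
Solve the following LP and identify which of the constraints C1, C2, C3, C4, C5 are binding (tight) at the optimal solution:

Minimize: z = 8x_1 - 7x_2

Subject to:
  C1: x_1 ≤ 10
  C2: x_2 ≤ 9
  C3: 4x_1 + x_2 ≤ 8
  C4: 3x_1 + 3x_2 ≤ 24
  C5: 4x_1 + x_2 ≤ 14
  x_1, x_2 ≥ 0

At x_1 = 0, x_2 = 8, compute slack b - a·x for each constraint:
  C1: 10 − 0 = 10  (slack)
  C2: 9 − 8 = 1  (slack)
  C3: 8 − 8 = 0  (binding)
  C4: 24 − 24 = 0  (binding)
  C5: 14 − 8 = 6  (slack)

Optimal: x_1 = 0, x_2 = 8
Binding: C3, C4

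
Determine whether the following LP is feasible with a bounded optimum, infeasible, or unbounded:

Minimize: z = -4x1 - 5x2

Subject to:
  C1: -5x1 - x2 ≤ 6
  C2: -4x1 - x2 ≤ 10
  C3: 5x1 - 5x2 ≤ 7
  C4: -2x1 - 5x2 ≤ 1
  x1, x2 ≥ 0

Unbounded (objective can decrease without bound)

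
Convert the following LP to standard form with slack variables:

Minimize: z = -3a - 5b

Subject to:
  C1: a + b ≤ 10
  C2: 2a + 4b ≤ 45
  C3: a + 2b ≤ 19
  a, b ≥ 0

min z = -3a - 5b

s.t.
  a + b + s1 = 10
  2a + 4b + s2 = 45
  a + 2b + s3 = 19
  a, b, s1, s2, s3 ≥ 0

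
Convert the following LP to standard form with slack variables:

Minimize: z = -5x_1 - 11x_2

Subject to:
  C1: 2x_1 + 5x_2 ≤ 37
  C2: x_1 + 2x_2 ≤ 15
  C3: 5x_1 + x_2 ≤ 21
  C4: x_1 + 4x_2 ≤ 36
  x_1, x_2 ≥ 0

min z = -5x_1 - 11x_2

s.t.
  2x_1 + 5x_2 + s1 = 37
  x_1 + 2x_2 + s2 = 15
  5x_1 + x_2 + s3 = 21
  x_1 + 4x_2 + s4 = 36
  x_1, x_2, s1, s2, s3, s4 ≥ 0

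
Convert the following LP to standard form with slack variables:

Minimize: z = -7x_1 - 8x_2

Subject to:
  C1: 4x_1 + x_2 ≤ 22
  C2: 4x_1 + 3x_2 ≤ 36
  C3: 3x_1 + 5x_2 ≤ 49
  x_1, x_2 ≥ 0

min z = -7x_1 - 8x_2

s.t.
  4x_1 + x_2 + s1 = 22
  4x_1 + 3x_2 + s2 = 36
  3x_1 + 5x_2 + s3 = 49
  x_1, x_2, s1, s2, s3 ≥ 0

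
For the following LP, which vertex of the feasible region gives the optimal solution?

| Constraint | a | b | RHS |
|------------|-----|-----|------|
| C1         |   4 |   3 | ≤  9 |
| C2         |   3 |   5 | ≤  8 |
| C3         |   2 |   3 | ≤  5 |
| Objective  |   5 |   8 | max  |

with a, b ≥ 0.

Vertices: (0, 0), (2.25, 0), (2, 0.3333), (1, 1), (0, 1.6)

Evaluate the objective at each vertex of the feasible region:
  z(0, 0) = 0
  z(2.25, 0) = 11.25
  z(2, 0.3333) = 12.67
  z(1, 1) = 13  ←
  z(0, 1.6) = 12.8
The maximum is at a = 1, b = 1.

(1, 1)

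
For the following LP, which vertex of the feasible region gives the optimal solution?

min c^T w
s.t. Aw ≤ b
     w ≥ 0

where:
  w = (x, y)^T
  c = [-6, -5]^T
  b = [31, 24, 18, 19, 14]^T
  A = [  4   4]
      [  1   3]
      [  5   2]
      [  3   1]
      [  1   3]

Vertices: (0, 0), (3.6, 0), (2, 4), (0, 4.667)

Evaluate the objective at each vertex of the feasible region:
  z(0, 0) = 0
  z(3.6, 0) = -21.6
  z(2, 4) = -32  ←
  z(0, 4.667) = -23.33
The minimum is at x = 2, y = 4.

(2, 4)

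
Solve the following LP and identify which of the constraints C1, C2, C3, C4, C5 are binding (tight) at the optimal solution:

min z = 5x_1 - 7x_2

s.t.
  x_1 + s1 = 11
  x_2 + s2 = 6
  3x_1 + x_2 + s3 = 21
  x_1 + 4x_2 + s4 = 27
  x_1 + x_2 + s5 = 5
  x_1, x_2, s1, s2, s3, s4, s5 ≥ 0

At x_1 = 0, x_2 = 5, compute slack b - a·x for each constraint:
  C1: 11 − 0 = 11  (slack)
  C2: 6 − 5 = 1  (slack)
  C3: 21 − 5 = 16  (slack)
  C4: 27 − 20 = 7  (slack)
  C5: 5 − 5 = 0  (binding)

Optimal: x_1 = 0, x_2 = 5
Binding: C5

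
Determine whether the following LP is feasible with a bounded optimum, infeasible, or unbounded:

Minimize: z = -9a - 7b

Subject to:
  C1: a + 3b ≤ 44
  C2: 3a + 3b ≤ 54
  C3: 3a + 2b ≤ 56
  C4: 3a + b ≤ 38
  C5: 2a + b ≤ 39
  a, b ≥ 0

Feasible with a bounded optimal solution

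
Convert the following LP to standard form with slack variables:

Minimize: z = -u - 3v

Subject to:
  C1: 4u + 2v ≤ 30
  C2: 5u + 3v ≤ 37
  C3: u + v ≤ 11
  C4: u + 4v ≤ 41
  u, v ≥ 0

min z = -u - 3v

s.t.
  4u + 2v + s1 = 30
  5u + 3v + s2 = 37
  u + v + s3 = 11
  u + 4v + s4 = 41
  u, v, s1, s2, s3, s4 ≥ 0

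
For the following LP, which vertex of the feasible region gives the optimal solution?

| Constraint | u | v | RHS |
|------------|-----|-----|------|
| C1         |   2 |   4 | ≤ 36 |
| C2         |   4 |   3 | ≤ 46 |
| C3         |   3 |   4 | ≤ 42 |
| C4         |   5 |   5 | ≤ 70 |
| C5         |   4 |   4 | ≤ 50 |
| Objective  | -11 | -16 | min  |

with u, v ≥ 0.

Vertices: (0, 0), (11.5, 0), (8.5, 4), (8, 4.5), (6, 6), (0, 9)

Evaluate the objective at each vertex of the feasible region:
  z(0, 0) = 0
  z(11.5, 0) = -126.5
  z(8.5, 4) = -157.5
  z(8, 4.5) = -160
  z(6, 6) = -162  ←
  z(0, 9) = -144
The minimum is at u = 6, v = 6.

(6, 6)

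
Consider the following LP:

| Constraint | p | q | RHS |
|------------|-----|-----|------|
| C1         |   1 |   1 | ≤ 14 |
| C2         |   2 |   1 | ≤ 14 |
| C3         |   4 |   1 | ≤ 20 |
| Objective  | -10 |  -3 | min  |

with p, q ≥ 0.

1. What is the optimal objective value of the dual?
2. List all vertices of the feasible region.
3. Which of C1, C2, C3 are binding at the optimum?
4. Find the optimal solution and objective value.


1. -54
2. (0, 0), (5, 0), (3, 8), (0, 14)
3. C2, C3
4. p = 3, q = 8, z = -54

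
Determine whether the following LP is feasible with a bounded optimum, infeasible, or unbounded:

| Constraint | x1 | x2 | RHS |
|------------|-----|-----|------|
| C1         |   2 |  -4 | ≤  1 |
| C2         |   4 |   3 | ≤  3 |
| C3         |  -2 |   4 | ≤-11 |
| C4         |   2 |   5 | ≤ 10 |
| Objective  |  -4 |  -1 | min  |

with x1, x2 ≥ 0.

Infeasible (no feasible solution exists)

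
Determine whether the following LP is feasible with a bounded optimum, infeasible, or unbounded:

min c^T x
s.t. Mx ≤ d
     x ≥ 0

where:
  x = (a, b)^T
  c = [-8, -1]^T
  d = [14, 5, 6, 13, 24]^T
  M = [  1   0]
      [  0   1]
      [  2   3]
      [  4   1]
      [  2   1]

Feasible with a bounded optimal solution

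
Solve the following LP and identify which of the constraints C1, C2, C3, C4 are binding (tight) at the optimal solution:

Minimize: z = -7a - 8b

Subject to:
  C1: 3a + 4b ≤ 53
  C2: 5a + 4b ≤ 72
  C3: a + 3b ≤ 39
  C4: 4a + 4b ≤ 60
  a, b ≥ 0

At a = 7, b = 8, compute slack b - a·x for each constraint:
  C1: 53 − 53 = 0  (binding)
  C2: 72 − 67 = 5  (slack)
  C3: 39 − 31 = 8  (slack)
  C4: 60 − 60 = 0  (binding)

Optimal: a = 7, b = 8
Binding: C1, C4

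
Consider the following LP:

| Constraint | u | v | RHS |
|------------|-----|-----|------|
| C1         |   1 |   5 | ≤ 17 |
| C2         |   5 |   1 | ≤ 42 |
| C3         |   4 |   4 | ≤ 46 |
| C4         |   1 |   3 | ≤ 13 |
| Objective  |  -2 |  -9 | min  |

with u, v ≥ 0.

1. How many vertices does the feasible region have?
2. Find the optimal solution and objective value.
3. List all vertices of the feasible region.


1. 5
2. u = 7, v = 2, z = -32
3. (0, 0), (8.4, 0), (8.071, 1.643), (7, 2), (0, 3.4)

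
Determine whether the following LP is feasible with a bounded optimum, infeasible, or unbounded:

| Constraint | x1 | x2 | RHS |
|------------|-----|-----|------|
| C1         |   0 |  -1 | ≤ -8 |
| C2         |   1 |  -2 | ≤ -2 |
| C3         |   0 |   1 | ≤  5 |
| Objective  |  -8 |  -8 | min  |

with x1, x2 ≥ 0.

Infeasible (no feasible solution exists)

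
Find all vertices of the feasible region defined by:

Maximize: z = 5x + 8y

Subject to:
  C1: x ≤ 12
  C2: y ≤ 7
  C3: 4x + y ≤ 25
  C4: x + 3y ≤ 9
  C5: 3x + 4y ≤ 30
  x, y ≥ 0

(0, 0), (6.25, 0), (6, 1), (0, 3)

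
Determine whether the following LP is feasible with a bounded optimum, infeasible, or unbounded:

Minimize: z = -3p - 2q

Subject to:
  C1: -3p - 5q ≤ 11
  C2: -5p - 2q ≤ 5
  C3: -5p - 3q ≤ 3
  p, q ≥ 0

Unbounded (objective can decrease without bound)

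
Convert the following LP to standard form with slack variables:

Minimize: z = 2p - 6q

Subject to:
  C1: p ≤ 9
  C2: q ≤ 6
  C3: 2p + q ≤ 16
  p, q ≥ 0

min z = 2p - 6q

s.t.
  p + s1 = 9
  q + s2 = 6
  2p + q + s3 = 16
  p, q, s1, s2, s3 ≥ 0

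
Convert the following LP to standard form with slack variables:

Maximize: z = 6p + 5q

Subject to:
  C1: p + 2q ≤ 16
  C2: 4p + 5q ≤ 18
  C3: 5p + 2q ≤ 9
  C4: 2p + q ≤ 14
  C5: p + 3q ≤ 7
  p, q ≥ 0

max z = 6p + 5q

s.t.
  p + 2q + s1 = 16
  4p + 5q + s2 = 18
  5p + 2q + s3 = 9
  2p + q + s4 = 14
  p + 3q + s5 = 7
  p, q, s1, s2, s3, s4, s5 ≥ 0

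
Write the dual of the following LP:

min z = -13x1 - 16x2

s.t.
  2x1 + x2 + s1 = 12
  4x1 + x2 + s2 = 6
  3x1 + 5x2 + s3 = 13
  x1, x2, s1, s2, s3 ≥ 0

Primal min cᵀx s.t. Ax ≤ b, x ≥ 0  →  Dual max −bᵀy s.t. Aᵀy ≥ −c, y ≥ 0.

Maximize: z = -12y1 - 6y2 - 13y3

Subject to:
  2y1 + 4y2 + 3y3 ≥ 13
  y1 + y2 + 5y3 ≥ 16
  y1, y2, y3 ≥ 0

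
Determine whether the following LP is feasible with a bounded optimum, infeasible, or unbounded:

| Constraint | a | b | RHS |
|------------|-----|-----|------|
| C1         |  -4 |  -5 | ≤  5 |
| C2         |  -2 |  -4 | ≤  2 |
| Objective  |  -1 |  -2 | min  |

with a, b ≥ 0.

Unbounded (objective can decrease without bound)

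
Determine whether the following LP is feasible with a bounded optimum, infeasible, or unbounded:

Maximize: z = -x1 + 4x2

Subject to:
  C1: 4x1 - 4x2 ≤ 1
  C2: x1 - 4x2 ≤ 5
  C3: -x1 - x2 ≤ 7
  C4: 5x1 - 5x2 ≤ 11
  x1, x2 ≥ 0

Unbounded (objective can increase without bound)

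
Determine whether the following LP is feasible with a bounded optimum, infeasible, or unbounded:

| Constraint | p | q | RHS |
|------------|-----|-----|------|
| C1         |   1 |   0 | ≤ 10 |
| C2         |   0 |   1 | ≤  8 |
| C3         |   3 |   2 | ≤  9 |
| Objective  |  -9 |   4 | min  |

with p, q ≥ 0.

Feasible with a bounded optimal solution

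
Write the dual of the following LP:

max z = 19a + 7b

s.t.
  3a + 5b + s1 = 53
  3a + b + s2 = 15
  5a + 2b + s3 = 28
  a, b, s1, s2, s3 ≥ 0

Primal max cᵀx s.t. Ax ≤ b, x ≥ 0  →  Dual min bᵀy s.t. Aᵀy ≥ c, y ≥ 0.

Minimize: z = 53y1 + 15y2 + 28y3

Subject to:
  3y1 + 3y2 + 5y3 ≥ 19
  5y1 + y2 + 2y3 ≥ 7
  y1, y2, y3 ≥ 0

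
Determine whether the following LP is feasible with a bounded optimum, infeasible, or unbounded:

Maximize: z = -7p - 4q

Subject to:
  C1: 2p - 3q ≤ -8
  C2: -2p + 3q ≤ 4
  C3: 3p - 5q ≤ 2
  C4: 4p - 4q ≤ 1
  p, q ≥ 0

Infeasible (no feasible solution exists)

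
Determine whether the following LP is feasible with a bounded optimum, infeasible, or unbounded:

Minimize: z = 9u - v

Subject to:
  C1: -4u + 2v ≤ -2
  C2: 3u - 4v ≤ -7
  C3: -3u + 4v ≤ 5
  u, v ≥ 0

Infeasible (no feasible solution exists)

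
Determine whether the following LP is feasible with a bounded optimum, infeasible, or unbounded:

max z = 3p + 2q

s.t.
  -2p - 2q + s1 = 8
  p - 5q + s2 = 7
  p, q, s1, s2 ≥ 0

Unbounded (objective can increase without bound)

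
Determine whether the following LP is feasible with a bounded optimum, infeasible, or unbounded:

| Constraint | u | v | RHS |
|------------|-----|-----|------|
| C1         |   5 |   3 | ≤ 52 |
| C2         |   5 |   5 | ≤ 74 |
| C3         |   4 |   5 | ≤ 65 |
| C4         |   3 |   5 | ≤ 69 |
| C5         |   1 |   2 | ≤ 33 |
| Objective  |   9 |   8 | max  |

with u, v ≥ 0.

Feasible with a bounded optimal solution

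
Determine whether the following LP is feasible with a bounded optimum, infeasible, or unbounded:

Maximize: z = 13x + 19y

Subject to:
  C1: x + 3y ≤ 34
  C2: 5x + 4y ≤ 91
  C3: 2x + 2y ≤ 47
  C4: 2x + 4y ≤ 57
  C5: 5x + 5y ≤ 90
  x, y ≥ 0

Feasible with a bounded optimal solution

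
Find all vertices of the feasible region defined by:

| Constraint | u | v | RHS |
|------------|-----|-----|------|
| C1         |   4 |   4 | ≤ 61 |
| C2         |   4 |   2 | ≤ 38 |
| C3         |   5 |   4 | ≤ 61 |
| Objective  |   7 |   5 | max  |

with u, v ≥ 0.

(0, 0), (9.5, 0), (5, 9), (0, 15.25)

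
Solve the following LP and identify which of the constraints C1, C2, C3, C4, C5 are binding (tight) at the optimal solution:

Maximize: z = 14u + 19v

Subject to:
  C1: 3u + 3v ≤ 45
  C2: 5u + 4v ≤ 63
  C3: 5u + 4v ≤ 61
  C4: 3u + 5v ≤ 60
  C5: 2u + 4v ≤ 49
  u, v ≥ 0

At u = 5, v = 9, compute slack b - a·x for each constraint:
  C1: 45 − 42 = 3  (slack)
  C2: 63 − 61 = 2  (slack)
  C3: 61 − 61 = 0  (binding)
  C4: 60 − 60 = 0  (binding)
  C5: 49 − 46 = 3  (slack)

Optimal: u = 5, v = 9
Binding: C3, C4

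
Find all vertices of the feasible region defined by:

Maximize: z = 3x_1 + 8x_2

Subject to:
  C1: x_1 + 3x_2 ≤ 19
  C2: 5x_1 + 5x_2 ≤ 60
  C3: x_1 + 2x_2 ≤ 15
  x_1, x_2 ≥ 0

(0, 0), (12, 0), (9, 3), (7, 4), (0, 6.333)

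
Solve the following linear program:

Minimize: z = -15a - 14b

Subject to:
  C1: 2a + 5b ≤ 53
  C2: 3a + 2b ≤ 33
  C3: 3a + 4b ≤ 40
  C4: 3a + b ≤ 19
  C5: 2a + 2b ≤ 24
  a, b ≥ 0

Evaluate the objective at each vertex of the feasible region:
  z(0, 0) = 0
  z(6.333, 0) = -95
  z(4, 7) = -158  ←
  z(0, 10) = -140
The minimum is at a = 4, b = 7.

a = 4, b = 7, z = -158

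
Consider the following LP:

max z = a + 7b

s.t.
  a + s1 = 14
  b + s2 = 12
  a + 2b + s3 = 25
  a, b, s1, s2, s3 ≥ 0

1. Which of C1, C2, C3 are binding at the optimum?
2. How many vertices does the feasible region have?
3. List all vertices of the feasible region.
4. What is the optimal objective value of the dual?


1. C2, C3
2. 5
3. (0, 0), (14, 0), (14, 5.5), (1, 12), (0, 12)
4. 85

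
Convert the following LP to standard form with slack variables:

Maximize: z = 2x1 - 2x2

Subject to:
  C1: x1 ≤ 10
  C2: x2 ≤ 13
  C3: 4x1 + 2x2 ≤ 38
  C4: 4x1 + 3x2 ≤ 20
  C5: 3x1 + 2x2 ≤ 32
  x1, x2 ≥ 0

max z = 2x1 - 2x2

s.t.
  x1 + s1 = 10
  x2 + s2 = 13
  4x1 + 2x2 + s3 = 38
  4x1 + 3x2 + s4 = 20
  3x1 + 2x2 + s5 = 32
  x1, x2, s1, s2, s3, s4, s5 ≥ 0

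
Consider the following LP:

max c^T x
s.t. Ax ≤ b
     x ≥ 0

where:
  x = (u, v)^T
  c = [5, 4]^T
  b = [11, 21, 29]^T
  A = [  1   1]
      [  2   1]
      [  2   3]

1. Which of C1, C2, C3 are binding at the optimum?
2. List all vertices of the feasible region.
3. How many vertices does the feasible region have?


1. C1, C2
2. (0, 0), (10.5, 0), (10, 1), (4, 7), (0, 9.667)
3. 5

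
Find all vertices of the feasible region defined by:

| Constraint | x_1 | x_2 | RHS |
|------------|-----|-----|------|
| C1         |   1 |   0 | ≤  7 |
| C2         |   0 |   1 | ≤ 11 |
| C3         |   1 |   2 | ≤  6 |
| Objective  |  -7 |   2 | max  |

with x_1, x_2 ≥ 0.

(0, 0), (6, 0), (0, 3)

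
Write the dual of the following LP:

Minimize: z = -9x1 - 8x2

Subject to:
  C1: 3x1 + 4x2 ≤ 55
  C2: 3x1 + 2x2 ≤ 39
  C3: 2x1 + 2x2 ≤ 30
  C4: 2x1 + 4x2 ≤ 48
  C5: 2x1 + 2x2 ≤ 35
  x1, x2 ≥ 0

Primal min cᵀx s.t. Ax ≤ b, x ≥ 0  →  Dual max −bᵀy s.t. Aᵀy ≥ −c, y ≥ 0.

Maximize: z = -55y1 - 39y2 - 30y3 - 48y4 - 35y5

Subject to:
  3y1 + 3y2 + 2y3 + 2y4 + 2y5 ≥ 9
  4y1 + 2y2 + 2y3 + 4y4 + 2y5 ≥ 8
  y1, y2, y3, y4, y5 ≥ 0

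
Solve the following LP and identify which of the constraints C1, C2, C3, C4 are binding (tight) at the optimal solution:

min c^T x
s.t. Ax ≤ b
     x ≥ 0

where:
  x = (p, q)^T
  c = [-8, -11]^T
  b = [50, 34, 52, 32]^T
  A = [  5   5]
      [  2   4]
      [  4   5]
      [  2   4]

At p = 4, q = 6, compute slack b - a·x for each constraint:
  C1: 50 − 50 = 0  (binding)
  C2: 34 − 32 = 2  (slack)
  C3: 52 − 46 = 6  (slack)
  C4: 32 − 32 = 0  (binding)

Optimal: p = 4, q = 6
Binding: C1, C4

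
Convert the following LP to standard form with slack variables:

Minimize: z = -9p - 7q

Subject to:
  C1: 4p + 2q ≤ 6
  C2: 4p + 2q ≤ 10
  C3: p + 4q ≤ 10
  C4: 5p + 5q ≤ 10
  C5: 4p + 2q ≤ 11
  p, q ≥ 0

min z = -9p - 7q

s.t.
  4p + 2q + s1 = 6
  4p + 2q + s2 = 10
  p + 4q + s3 = 10
  5p + 5q + s4 = 10
  4p + 2q + s5 = 11
  p, q, s1, s2, s3, s4, s5 ≥ 0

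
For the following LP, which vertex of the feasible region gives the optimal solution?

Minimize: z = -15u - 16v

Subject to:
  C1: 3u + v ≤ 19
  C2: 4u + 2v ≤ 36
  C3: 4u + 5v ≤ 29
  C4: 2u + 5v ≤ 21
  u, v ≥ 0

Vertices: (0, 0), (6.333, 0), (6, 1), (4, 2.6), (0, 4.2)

Evaluate the objective at each vertex of the feasible region:
  z(0, 0) = 0
  z(6.333, 0) = -95
  z(6, 1) = -106  ←
  z(4, 2.6) = -101.6
  z(0, 4.2) = -67.2
The minimum is at u = 6, v = 1.

(6, 1)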